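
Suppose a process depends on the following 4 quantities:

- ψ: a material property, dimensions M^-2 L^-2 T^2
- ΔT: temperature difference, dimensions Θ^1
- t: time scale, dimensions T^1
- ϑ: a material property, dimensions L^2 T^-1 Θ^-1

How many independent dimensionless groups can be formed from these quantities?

0

There are 4 variables and 4 base dimensions (M, L, T, Θ).
The dimension matrix has rank 4.
Independent dimensionless groups: 4 − 4 = 0.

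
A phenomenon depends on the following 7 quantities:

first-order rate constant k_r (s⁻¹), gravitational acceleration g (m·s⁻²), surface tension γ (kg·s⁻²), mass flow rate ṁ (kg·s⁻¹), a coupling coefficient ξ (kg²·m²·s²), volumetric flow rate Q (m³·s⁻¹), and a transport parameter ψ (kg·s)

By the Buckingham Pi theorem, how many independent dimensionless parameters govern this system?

4

There are 7 variables and 3 base dimensions (M, L, T).
The dimension matrix has rank 3.
Independent dimensionless groups: 7 − 3 = 4.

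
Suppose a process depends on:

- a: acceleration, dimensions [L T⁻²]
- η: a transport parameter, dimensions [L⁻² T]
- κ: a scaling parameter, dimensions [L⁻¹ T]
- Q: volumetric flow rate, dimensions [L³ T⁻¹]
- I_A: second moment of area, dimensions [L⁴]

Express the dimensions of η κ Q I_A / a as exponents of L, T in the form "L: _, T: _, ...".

L: 3, T: 3

Collect each base-dimension exponent across the product:
  L: −(1) + (-2) + (-1) + (3) + (4) = 3
  T: −(-2) + (1) + (1) + (-1) + (0) = 3
So the dimensions are [L³ T³].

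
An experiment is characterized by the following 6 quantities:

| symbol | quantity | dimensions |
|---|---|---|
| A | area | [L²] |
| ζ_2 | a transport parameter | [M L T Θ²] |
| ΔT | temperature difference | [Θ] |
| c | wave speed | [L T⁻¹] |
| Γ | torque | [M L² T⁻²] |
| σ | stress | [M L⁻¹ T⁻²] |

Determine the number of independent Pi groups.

2

There are 6 variables and 4 base dimensions (M, L, T, Θ).
The dimension matrix has rank 4.
Independent dimensionless groups: 6 − 4 = 2.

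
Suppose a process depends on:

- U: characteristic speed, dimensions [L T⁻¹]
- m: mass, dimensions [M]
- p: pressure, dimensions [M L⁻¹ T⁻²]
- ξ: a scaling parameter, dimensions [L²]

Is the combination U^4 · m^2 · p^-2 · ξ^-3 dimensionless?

yes

Sum the exponent of each base dimension across the product:
  M: 4·[U]_M + 2·[m]_M − 2·[p]_M − 3·[ξ]_M = 4·(0) + 2·(1) − 2·(1) − 3·(0) = 0
  L: 4·[U]_L + 2·[m]_L − 2·[p]_L − 3·[ξ]_L = 4·(1) + 2·(0) − 2·(-1) − 3·(2) = 0
  T: 4·[U]_T + 2·[m]_T − 2·[p]_T − 3·[ξ]_T = 4·(-1) + 2·(0) − 2·(-2) − 3·(0) = 0
  Θ: 4·[U]_Θ + 2·[m]_Θ − 2·[p]_Θ − 3·[ξ]_Θ = 4·(0) + 2·(0) − 2·(0) − 3·(0) = 0
All base exponents vanish — dimensionless.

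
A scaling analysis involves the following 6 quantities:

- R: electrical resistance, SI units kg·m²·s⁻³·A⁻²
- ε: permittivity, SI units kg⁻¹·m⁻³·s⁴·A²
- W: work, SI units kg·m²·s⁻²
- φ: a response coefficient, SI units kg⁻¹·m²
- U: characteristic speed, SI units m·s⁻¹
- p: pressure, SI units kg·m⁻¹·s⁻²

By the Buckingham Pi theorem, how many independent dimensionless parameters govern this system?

2

There are 6 variables and 4 base dimensions (M, L, T, I).
The dimension matrix has rank 4.
Independent dimensionless groups: 6 − 4 = 2.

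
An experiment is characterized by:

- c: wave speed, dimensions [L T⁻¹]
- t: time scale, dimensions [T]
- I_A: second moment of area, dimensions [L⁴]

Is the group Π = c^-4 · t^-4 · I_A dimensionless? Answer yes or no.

yes

Sum the exponent of each base dimension across the product:
  M: −4·[c]_M − 4·[t]_M + [I_A]_M = −4·(0) − 4·(0) + (0) = 0
  L: −4·[c]_L − 4·[t]_L + [I_A]_L = −4·(1) − 4·(0) + (4) = 0
  T: −4·[c]_T − 4·[t]_T + [I_A]_T = −4·(-1) − 4·(1) + (0) = 0
  I: −4·[c]_I − 4·[t]_I + [I_A]_I = −4·(0) − 4·(0) + (0) = 0
All base exponents vanish — dimensionless.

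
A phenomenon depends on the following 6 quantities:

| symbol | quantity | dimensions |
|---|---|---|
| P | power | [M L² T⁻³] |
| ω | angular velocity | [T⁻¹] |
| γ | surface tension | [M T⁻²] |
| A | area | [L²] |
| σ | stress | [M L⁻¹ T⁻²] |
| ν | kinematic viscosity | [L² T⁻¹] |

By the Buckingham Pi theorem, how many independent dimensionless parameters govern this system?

3

There are 6 variables and 3 base dimensions (M, L, T).
The dimension matrix has rank 3.
Independent dimensionless groups: 6 − 3 = 3.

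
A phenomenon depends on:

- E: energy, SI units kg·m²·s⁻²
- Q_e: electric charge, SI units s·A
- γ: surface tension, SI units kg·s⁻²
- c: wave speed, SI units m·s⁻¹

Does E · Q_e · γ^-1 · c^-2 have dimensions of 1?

Sum the exponent of each base dimension across the product:
  M: [E]_M + [Q_e]_M − [γ]_M − 2·[c]_M = (1) + (0) − (1) − 2·(0) = 0
  L: [E]_L + [Q_e]_L − [γ]_L − 2·[c]_L = (2) + (0) − (0) − 2·(1) = 0
  T: [E]_T + [Q_e]_T − [γ]_T − 2·[c]_T = (-2) + (1) − (-2) − 2·(-1) = 3
  I: [E]_I + [Q_e]_I − [γ]_I − 2·[c]_I = (0) + (1) − (0) − 2·(0) = 1
Net dimensions [T³ I] ≠ [1] — not dimensionless.

no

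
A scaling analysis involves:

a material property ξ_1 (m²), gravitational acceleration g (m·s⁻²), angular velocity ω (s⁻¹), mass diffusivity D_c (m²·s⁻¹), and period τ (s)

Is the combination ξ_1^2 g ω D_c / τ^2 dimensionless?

Sum the exponent of each base dimension across the product:
  L: 2·[ξ_1]_L + [g]_L + [ω]_L + [D_c]_L − 2·[τ]_L = 2·(2) + (1) + (0) + (2) − 2·(0) = 7
  T: 2·[ξ_1]_T + [g]_T + [ω]_T + [D_c]_T − 2·[τ]_T = 2·(0) + (-2) + (-1) + (-1) − 2·(1) = -6
Net dimensions [L⁷ T⁻⁶] ≠ [1] — not dimensionless.

no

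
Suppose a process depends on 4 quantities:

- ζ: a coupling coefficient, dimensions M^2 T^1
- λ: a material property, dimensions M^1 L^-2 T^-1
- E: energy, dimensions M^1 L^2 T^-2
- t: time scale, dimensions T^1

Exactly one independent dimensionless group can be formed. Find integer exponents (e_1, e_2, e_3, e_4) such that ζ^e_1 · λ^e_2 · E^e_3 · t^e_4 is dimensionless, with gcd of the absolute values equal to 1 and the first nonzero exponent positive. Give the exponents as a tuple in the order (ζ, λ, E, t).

(1, -1, -1, -4)

M: e_1·(2) + e_2·(1) + e_3·(1) + e_4·(0) = 0
L: e_1·(0) + e_2·(-2) + e_3·(2) + e_4·(0) = 0
T: e_1·(1) + e_2·(-1) + e_3·(-2) + e_4·(1) = 0
Solving this homogeneous linear system for the smallest-integer solution (first nonzero entry positive) gives (1, -1, -1, -4).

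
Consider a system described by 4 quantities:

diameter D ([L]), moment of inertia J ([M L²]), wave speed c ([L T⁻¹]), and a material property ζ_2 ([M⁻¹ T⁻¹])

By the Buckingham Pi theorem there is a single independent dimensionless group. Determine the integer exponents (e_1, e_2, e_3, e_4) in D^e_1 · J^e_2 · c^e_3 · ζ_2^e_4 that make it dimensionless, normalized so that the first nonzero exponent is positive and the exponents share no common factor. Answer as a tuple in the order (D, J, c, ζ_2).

M: e_1·(0) + e_2·(1) + e_3·(0) + e_4·(-1) = 0
L: e_1·(1) + e_2·(2) + e_3·(1) + e_4·(0) = 0
T: e_1·(0) + e_2·(0) + e_3·(-1) + e_4·(-1) = 0
Solving this homogeneous linear system for the smallest-integer solution (first nonzero entry positive) gives (1, -1, 1, -1).

(1, -1, 1, -1)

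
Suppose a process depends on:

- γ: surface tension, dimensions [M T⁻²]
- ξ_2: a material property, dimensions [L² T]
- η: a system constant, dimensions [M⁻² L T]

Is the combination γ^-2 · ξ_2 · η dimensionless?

no

Sum the exponent of each base dimension across the product:
  M: −2·[γ]_M + [ξ_2]_M + [η]_M = −2·(1) + (0) + (-2) = -4
  L: −2·[γ]_L + [ξ_2]_L + [η]_L = −2·(0) + (2) + (1) = 3
  T: −2·[γ]_T + [ξ_2]_T + [η]_T = −2·(-2) + (1) + (1) = 6
Net dimensions [M⁻⁴ L³ T⁶] ≠ [1] — not dimensionless.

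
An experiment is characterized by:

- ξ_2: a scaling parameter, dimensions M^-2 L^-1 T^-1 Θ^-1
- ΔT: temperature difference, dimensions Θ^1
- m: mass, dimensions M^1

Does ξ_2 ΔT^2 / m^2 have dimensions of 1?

no

Sum the exponent of each base dimension across the product:
  M: [ξ_2]_M + 2·[ΔT]_M − 2·[m]_M = (-2) + 2·(0) − 2·(1) = -4
  L: [ξ_2]_L + 2·[ΔT]_L − 2·[m]_L = (-1) + 2·(0) − 2·(0) = -1
  T: [ξ_2]_T + 2·[ΔT]_T − 2·[m]_T = (-1) + 2·(0) − 2·(0) = -1
  Θ: [ξ_2]_Θ + 2·[ΔT]_Θ − 2·[m]_Θ = (-1) + 2·(1) − 2·(0) = 1
Net dimensions [M⁻⁴ L⁻¹ T⁻¹ Θ] ≠ [1] — not dimensionless.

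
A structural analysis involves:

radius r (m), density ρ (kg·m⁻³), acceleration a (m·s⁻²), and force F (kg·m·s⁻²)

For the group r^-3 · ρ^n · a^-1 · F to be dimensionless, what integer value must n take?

-1

Balance the M exponent: (1)·n from ρ, plus −3·(0) − (0) + (1) = 1 from the rest, must sum to zero.
n + 1 = 0, so n = -1.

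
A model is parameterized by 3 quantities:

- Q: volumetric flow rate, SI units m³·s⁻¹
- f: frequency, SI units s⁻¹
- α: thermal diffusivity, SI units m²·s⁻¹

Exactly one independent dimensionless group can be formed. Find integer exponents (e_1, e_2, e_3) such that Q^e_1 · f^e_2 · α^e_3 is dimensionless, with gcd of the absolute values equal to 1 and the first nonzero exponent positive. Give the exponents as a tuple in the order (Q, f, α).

L: e_1·(3) + e_2·(0) + e_3·(2) = 0
T: e_1·(-1) + e_2·(-1) + e_3·(-1) = 0
Solving this homogeneous linear system for the smallest-integer solution (first nonzero entry positive) gives (2, 1, -3).

(2, 1, -3)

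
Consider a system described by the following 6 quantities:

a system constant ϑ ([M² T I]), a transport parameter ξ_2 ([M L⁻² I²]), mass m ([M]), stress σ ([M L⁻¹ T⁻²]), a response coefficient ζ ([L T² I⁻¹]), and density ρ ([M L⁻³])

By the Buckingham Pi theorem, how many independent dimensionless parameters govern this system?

There are 6 variables and 4 base dimensions (M, L, T, I).
The dimension matrix has rank 4.
Independent dimensionless groups: 6 − 4 = 2.

2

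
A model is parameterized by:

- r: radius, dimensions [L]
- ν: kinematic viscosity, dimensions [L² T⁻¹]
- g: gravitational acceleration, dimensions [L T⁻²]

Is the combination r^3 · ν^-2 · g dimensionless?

Sum the exponent of each base dimension across the product:
  M: 3·[r]_M − 2·[ν]_M + [g]_M = 3·(0) − 2·(0) + (0) = 0
  L: 3·[r]_L − 2·[ν]_L + [g]_L = 3·(1) − 2·(2) + (1) = 0
  T: 3·[r]_T − 2·[ν]_T + [g]_T = 3·(0) − 2·(-1) + (-2) = 0
  Θ: 3·[r]_Θ − 2·[ν]_Θ + [g]_Θ = 3·(0) − 2·(0) + (0) = 0
All base exponents vanish — dimensionless.

yes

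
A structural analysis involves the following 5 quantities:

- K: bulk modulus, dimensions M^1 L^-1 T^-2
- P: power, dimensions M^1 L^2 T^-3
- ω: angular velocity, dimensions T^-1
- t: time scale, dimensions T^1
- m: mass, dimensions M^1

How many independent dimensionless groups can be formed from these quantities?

There are 5 variables and 3 base dimensions (M, L, T).
The dimension matrix has rank 3.
Independent dimensionless groups: 5 − 3 = 2.

2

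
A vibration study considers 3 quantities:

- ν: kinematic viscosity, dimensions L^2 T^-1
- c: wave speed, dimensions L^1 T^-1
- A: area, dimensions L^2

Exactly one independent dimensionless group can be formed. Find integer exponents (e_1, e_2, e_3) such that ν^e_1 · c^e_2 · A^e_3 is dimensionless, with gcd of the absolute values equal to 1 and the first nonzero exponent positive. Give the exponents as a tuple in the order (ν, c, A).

L: e_1·(2) + e_2·(1) + e_3·(2) = 0
T: e_1·(-1) + e_2·(-1) + e_3·(0) = 0
Solving this homogeneous linear system for the smallest-integer solution (first nonzero entry positive) gives (2, -2, -1).

(2, -2, -1)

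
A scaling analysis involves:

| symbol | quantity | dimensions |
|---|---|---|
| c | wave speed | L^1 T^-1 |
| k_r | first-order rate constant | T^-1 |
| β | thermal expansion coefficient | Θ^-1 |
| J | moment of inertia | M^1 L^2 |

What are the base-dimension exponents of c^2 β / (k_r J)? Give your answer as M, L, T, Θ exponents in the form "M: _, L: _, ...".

M: -1, L: 0, T: -1, Θ: -1

Collect each base-dimension exponent across the product:
  M: 2·(0) − (0) + (0) − (1) = -1
  L: 2·(1) − (0) + (0) − (2) = 0
  T: 2·(-1) − (-1) + (0) − (0) = -1
  Θ: 2·(0) − (0) + (-1) − (0) = -1
So the dimensions are [M⁻¹ T⁻¹ Θ⁻¹].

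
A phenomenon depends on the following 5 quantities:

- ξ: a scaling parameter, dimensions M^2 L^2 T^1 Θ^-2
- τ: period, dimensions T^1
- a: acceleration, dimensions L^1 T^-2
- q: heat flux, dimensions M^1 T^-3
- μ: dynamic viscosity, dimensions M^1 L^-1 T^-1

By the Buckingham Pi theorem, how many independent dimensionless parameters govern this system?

1

There are 5 variables and 4 base dimensions (M, L, T, Θ).
The dimension matrix has rank 4.
Independent dimensionless groups: 5 − 4 = 1.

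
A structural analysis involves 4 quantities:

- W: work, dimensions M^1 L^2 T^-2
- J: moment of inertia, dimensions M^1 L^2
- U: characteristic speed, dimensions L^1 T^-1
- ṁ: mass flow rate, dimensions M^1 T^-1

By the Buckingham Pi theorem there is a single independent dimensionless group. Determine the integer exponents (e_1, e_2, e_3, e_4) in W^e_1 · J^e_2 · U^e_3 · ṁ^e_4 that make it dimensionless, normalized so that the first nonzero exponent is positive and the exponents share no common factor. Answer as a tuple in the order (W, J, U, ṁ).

M: e_1·(1) + e_2·(1) + e_3·(0) + e_4·(1) = 0
L: e_1·(2) + e_2·(2) + e_3·(1) + e_4·(0) = 0
T: e_1·(-2) + e_2·(0) + e_3·(-1) + e_4·(-1) = 0
Solving this homogeneous linear system for the smallest-integer solution (first nonzero entry positive) gives (3, -1, -4, -2).

(3, -1, -4, -2)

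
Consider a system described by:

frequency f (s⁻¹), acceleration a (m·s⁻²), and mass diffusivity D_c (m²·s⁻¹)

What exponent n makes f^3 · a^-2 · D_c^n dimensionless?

Balance the L exponent: (2)·n from D_c, plus 3·(0) − 2·(1) = -2 from the rest, must sum to zero.
2n − 2 = 0, so n = 1.

1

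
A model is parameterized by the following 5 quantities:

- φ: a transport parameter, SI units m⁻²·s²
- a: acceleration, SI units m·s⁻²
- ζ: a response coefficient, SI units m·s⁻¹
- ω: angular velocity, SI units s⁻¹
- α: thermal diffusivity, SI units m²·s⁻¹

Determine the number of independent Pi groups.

3

There are 5 variables and 2 base dimensions (L, T).
The dimension matrix has rank 2.
Independent dimensionless groups: 5 − 2 = 3.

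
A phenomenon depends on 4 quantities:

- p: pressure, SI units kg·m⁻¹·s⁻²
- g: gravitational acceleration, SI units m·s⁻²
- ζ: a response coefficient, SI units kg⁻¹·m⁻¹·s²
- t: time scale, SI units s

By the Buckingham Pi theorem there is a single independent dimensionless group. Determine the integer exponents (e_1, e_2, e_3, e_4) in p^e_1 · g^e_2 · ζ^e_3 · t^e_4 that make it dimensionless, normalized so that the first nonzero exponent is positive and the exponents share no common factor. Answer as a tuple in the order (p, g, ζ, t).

M: e_1·(1) + e_2·(0) + e_3·(-1) + e_4·(0) = 0
L: e_1·(-1) + e_2·(1) + e_3·(-1) + e_4·(0) = 0
T: e_1·(-2) + e_2·(-2) + e_3·(2) + e_4·(1) = 0
Solving this homogeneous linear system for the smallest-integer solution (first nonzero entry positive) gives (1, 2, 1, 4).

(1, 2, 1, 4)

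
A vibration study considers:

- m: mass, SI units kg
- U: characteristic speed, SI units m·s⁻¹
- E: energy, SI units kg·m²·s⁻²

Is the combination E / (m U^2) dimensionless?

Sum the exponent of each base dimension across the product:
  M: −[m]_M − 2·[U]_M + [E]_M = −(1) − 2·(0) + (1) = 0
  L: −[m]_L − 2·[U]_L + [E]_L = −(0) − 2·(1) + (2) = 0
  T: −[m]_T − 2·[U]_T + [E]_T = −(0) − 2·(-1) + (-2) = 0
All base exponents vanish — dimensionless.

yes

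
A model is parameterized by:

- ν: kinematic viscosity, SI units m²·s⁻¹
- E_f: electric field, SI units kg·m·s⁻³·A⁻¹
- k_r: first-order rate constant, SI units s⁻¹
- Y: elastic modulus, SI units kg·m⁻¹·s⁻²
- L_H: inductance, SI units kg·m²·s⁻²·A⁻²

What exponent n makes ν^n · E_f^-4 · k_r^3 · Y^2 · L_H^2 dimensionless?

Balance the L exponent: (2)·n from ν, plus −4·(1) + 3·(0) + 2·(-1) + 2·(2) = -2 from the rest, must sum to zero.
2n − 2 = 0, so n = 1.

1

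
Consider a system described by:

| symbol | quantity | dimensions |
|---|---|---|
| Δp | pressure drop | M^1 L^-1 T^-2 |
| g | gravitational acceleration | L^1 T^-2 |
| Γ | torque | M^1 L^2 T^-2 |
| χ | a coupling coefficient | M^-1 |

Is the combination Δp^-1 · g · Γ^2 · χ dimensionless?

Sum the exponent of each base dimension across the product:
  M: −[Δp]_M + [g]_M + 2·[Γ]_M + [χ]_M = −(1) + (0) + 2·(1) + (-1) = 0
  L: −[Δp]_L + [g]_L + 2·[Γ]_L + [χ]_L = −(-1) + (1) + 2·(2) + (0) = 6
  T: −[Δp]_T + [g]_T + 2·[Γ]_T + [χ]_T = −(-2) + (-2) + 2·(-2) + (0) = -4
Net dimensions [L⁶ T⁻⁴] ≠ [1] — not dimensionless.

no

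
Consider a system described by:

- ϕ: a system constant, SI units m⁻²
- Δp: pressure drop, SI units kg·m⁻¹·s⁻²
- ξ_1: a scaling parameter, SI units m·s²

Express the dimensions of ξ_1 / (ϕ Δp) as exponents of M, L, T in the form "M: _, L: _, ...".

M: -1, L: 4, T: 4

Collect each base-dimension exponent across the product:
  M: −(0) − (1) + (0) = -1
  L: −(-2) − (-1) + (1) = 4
  T: −(0) − (-2) + (2) = 4
So the dimensions are [M⁻¹ L⁴ T⁴].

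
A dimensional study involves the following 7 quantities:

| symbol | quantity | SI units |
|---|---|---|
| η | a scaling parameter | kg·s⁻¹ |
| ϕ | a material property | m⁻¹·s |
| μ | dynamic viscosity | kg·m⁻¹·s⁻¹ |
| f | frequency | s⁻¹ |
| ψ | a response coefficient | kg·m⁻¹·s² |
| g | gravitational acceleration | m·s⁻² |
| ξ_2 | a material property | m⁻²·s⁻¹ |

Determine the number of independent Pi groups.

4

There are 7 variables and 3 base dimensions (M, L, T).
The dimension matrix has rank 3.
Independent dimensionless groups: 7 − 3 = 4.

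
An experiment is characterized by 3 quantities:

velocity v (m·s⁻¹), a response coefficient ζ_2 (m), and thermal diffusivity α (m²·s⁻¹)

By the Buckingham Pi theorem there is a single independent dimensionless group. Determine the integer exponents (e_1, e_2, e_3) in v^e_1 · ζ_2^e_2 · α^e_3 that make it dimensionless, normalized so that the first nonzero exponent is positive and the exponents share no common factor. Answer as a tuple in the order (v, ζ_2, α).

(1, 1, -1)

L: e_1·(1) + e_2·(1) + e_3·(2) = 0
T: e_1·(-1) + e_2·(0) + e_3·(-1) = 0
Solving this homogeneous linear system for the smallest-integer solution (first nonzero entry positive) gives (1, 1, -1).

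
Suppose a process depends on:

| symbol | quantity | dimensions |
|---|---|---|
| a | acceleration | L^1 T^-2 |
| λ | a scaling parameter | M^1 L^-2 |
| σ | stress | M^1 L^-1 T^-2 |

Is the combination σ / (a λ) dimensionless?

Sum the exponent of each base dimension across the product:
  M: −[a]_M − [λ]_M + [σ]_M = −(0) − (1) + (1) = 0
  L: −[a]_L − [λ]_L + [σ]_L = −(1) − (-2) + (-1) = 0
  T: −[a]_T − [λ]_T + [σ]_T = −(-2) − (0) + (-2) = 0
All base exponents vanish — dimensionless.

yes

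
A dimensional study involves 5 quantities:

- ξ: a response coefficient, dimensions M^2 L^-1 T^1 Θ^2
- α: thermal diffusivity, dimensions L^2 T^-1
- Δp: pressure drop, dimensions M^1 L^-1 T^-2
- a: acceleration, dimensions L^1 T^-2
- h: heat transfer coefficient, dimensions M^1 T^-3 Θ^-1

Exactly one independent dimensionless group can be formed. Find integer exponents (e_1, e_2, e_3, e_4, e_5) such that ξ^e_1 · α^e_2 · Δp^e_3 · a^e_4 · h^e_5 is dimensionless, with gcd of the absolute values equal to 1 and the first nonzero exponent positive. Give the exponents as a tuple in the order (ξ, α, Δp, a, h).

(1, -3, -4, 3, 2)

M: e_1·(2) + e_2·(0) + e_3·(1) + e_4·(0) + e_5·(1) = 0
L: e_1·(-1) + e_2·(2) + e_3·(-1) + e_4·(1) + e_5·(0) = 0
T: e_1·(1) + e_2·(-1) + e_3·(-2) + e_4·(-2) + e_5·(-3) = 0
Θ: e_1·(2) + e_2·(0) + e_3·(0) + e_4·(0) + e_5·(-1) = 0
Solving this homogeneous linear system for the smallest-integer solution (first nonzero entry positive) gives (1, -3, -4, 3, 2).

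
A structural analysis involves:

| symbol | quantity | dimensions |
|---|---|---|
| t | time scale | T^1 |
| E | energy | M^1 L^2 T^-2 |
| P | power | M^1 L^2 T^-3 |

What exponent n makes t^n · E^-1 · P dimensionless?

1

Balance the T exponent: (1)·n from t, plus −(-2) + (-3) = -1 from the rest, must sum to zero.
n − 1 = 0, so n = 1.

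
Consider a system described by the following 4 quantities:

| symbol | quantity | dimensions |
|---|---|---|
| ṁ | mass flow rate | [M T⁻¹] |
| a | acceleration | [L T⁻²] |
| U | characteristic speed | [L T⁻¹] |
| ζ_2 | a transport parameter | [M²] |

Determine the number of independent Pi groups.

1

There are 4 variables and 3 base dimensions (M, L, T).
The dimension matrix has rank 3.
Independent dimensionless groups: 4 − 3 = 1.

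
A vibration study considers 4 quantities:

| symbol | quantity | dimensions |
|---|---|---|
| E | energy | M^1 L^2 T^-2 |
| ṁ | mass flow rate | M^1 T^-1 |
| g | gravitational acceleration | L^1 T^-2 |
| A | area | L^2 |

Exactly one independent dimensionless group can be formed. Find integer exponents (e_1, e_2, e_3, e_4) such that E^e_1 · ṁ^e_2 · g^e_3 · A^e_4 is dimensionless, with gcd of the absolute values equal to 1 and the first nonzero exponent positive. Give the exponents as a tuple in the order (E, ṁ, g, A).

(4, -4, -2, -3)

M: e_1·(1) + e_2·(1) + e_3·(0) + e_4·(0) = 0
L: e_1·(2) + e_2·(0) + e_3·(1) + e_4·(2) = 0
T: e_1·(-2) + e_2·(-1) + e_3·(-2) + e_4·(0) = 0
Solving this homogeneous linear system for the smallest-integer solution (first nonzero entry positive) gives (4, -4, -2, -3).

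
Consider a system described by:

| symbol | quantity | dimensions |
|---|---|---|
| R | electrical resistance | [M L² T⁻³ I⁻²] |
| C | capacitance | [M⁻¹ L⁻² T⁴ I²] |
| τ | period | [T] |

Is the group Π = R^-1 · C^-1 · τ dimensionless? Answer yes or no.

Sum the exponent of each base dimension across the product:
  M: −[R]_M − [C]_M + [τ]_M = −(1) − (-1) + (0) = 0
  L: −[R]_L − [C]_L + [τ]_L = −(2) − (-2) + (0) = 0
  T: −[R]_T − [C]_T + [τ]_T = −(-3) − (4) + (1) = 0
  I: −[R]_I − [C]_I + [τ]_I = −(-2) − (2) + (0) = 0
All base exponents vanish — dimensionless.

yes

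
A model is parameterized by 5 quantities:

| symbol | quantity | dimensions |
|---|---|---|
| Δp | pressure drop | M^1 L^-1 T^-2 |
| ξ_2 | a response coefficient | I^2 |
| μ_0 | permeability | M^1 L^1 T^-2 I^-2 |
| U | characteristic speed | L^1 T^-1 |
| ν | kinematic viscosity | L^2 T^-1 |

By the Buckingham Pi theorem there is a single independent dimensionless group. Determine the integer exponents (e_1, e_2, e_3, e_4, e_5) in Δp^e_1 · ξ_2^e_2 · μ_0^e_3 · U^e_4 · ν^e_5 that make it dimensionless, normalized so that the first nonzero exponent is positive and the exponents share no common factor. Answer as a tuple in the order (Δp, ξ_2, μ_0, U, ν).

M: e_1·(1) + e_2·(0) + e_3·(1) + e_4·(0) + e_5·(0) = 0
L: e_1·(-1) + e_2·(0) + e_3·(1) + e_4·(1) + e_5·(2) = 0
T: e_1·(-2) + e_2·(0) + e_3·(-2) + e_4·(-1) + e_5·(-1) = 0
I: e_1·(0) + e_2·(2) + e_3·(-2) + e_4·(0) + e_5·(0) = 0
Solving this homogeneous linear system for the smallest-integer solution (first nonzero entry positive) gives (1, -1, -1, -2, 2).

(1, -1, -1, -2, 2)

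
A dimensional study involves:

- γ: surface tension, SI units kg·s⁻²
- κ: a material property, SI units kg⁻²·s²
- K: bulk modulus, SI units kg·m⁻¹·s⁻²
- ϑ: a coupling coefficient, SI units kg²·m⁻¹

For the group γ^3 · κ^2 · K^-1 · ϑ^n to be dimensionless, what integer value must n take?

Balance the M exponent: (2)·n from ϑ, plus 3·(1) + 2·(-2) − (1) = -2 from the rest, must sum to zero.
2n − 2 = 0, so n = 1.

1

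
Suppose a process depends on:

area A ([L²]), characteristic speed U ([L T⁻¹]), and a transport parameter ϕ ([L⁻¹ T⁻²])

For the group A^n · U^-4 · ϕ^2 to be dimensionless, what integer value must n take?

Balance the L exponent: (2)·n from A, plus −4·(1) + 2·(-1) = -6 from the rest, must sum to zero.
2n − 6 = 0, so n = 3.

3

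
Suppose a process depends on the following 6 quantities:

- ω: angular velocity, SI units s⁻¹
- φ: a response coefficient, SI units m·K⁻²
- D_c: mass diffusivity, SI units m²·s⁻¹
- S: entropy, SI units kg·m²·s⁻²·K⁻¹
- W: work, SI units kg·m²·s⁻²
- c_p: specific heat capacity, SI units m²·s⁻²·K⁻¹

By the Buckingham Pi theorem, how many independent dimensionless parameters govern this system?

2

There are 6 variables and 4 base dimensions (M, L, T, Θ).
The dimension matrix has rank 4.
Independent dimensionless groups: 6 − 4 = 2.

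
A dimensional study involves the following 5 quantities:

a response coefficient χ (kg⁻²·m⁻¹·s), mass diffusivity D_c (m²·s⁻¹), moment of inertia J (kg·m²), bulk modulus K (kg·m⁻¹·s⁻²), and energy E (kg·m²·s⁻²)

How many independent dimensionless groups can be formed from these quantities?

There are 5 variables and 3 base dimensions (M, L, T).
The dimension matrix has rank 3.
Independent dimensionless groups: 5 − 3 = 2.

2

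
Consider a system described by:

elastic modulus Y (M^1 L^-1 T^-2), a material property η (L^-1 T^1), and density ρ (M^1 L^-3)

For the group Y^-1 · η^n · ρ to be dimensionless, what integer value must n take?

-2

Balance the L exponent: (-1)·n from η, plus −(-1) + (-3) = -2 from the rest, must sum to zero.
−n − 2 = 0, so n = -2.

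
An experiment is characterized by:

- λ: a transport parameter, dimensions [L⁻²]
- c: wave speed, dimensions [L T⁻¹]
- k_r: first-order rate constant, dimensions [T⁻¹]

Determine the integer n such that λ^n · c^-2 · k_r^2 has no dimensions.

-1

Balance the L exponent: (-2)·n from λ, plus −2·(1) + 2·(0) = -2 from the rest, must sum to zero.
-2n − 2 = 0, so n = -1.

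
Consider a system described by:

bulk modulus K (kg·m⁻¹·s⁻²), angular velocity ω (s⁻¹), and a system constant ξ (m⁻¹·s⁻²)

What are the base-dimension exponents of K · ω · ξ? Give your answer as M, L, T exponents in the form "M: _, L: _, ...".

Collect each base-dimension exponent across the product:
  M: (1) + (0) + (0) = 1
  L: (-1) + (0) + (-1) = -2
  T: (-2) + (-1) + (-2) = -5
So the dimensions are [M L⁻² T⁻⁵].

M: 1, L: -2, T: -5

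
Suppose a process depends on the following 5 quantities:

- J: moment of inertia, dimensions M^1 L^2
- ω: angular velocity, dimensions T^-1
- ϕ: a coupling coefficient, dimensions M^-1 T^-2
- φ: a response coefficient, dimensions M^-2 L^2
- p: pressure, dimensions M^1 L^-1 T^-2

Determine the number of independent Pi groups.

2

There are 5 variables and 3 base dimensions (M, L, T).
The dimension matrix has rank 3.
Independent dimensionless groups: 5 − 3 = 2.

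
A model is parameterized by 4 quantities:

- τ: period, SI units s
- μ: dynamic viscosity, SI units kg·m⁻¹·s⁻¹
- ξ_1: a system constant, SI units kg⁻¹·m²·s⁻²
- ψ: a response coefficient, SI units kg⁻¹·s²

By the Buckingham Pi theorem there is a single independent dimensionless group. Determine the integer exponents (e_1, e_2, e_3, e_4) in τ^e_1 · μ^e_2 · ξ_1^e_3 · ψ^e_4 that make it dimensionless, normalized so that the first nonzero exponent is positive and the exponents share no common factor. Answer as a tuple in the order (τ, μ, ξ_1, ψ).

(2, 2, 1, 1)

M: e_1·(0) + e_2·(1) + e_3·(-1) + e_4·(-1) = 0
L: e_1·(0) + e_2·(-1) + e_3·(2) + e_4·(0) = 0
T: e_1·(1) + e_2·(-1) + e_3·(-2) + e_4·(2) = 0
Solving this homogeneous linear system for the smallest-integer solution (first nonzero entry positive) gives (2, 2, 1, 1).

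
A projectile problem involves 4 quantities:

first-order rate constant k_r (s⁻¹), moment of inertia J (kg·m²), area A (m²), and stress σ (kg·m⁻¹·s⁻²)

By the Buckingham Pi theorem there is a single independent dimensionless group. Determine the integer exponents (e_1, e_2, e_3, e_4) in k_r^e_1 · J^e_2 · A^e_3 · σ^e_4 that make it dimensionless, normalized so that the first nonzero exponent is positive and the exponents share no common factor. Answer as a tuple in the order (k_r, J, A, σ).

M: e_1·(0) + e_2·(1) + e_3·(0) + e_4·(1) = 0
L: e_1·(0) + e_2·(2) + e_3·(2) + e_4·(-1) = 0
T: e_1·(-1) + e_2·(0) + e_3·(0) + e_4·(-2) = 0
Solving this homogeneous linear system for the smallest-integer solution (first nonzero entry positive) gives (4, 2, -3, -2).

(4, 2, -3, -2)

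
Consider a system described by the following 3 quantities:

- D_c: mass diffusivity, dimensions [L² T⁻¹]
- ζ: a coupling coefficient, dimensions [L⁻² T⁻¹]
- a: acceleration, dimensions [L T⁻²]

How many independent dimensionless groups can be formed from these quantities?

1

There are 3 variables and 2 base dimensions (L, T).
The dimension matrix has rank 2.
Independent dimensionless groups: 3 − 2 = 1.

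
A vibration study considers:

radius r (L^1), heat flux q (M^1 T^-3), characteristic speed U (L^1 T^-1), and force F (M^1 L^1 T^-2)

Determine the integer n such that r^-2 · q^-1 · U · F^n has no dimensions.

Balance the M exponent: (1)·n from F, plus −2·(0) − (1) + (0) = -1 from the rest, must sum to zero.
n − 1 = 0, so n = 1.

1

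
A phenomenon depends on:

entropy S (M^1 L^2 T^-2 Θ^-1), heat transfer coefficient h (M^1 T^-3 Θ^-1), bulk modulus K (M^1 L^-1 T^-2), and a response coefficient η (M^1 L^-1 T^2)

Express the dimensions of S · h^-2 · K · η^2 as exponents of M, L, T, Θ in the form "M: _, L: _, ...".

Collect each base-dimension exponent across the product:
  M: (1) − 2·(1) + (1) + 2·(1) = 2
  L: (2) − 2·(0) + (-1) + 2·(-1) = -1
  T: (-2) − 2·(-3) + (-2) + 2·(2) = 6
  Θ: (-1) − 2·(-1) + (0) + 2·(0) = 1
So the dimensions are [M² L⁻¹ T⁶ Θ].

M: 2, L: -1, T: 6, Θ: 1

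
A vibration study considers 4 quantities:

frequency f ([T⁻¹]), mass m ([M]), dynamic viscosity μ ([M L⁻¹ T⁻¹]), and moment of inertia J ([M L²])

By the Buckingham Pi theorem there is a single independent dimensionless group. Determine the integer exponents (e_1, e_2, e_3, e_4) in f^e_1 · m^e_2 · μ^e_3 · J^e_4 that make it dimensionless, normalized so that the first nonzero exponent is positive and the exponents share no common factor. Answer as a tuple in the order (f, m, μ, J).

(2, 3, -2, -1)

M: e_1·(0) + e_2·(1) + e_3·(1) + e_4·(1) = 0
L: e_1·(0) + e_2·(0) + e_3·(-1) + e_4·(2) = 0
T: e_1·(-1) + e_2·(0) + e_3·(-1) + e_4·(0) = 0
Solving this homogeneous linear system for the smallest-integer solution (first nonzero entry positive) gives (2, 3, -2, -1).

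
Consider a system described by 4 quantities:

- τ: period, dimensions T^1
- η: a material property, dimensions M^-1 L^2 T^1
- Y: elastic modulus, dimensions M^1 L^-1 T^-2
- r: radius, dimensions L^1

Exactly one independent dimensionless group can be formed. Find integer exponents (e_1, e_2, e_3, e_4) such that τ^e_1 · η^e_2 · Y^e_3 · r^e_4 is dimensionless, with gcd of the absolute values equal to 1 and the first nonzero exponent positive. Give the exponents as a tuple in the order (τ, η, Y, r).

(1, 1, 1, -1)

M: e_1·(0) + e_2·(-1) + e_3·(1) + e_4·(0) = 0
L: e_1·(0) + e_2·(2) + e_3·(-1) + e_4·(1) = 0
T: e_1·(1) + e_2·(1) + e_3·(-2) + e_4·(0) = 0
Solving this homogeneous linear system for the smallest-integer solution (first nonzero entry positive) gives (1, 1, 1, -1).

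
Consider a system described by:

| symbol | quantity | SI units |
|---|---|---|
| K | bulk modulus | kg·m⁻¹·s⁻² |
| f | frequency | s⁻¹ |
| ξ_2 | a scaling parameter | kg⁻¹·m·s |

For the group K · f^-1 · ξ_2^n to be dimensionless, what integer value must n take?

1

Balance the M exponent: (-1)·n from ξ_2, plus (1) − (0) = 1 from the rest, must sum to zero.
−n + 1 = 0, so n = 1.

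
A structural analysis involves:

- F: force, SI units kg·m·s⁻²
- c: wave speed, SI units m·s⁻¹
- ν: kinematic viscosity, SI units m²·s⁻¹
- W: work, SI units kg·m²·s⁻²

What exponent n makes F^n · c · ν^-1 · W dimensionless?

-1

Balance the M exponent: (1)·n from F, plus (0) − (0) + (1) = 1 from the rest, must sum to zero.
n + 1 = 0, so n = -1.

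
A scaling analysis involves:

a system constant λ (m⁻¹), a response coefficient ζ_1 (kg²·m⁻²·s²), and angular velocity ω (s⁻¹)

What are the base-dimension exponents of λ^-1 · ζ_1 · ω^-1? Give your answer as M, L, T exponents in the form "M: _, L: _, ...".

M: 2, L: -1, T: 3

Collect each base-dimension exponent across the product:
  M: −(0) + (2) − (0) = 2
  L: −(-1) + (-2) − (0) = -1
  T: −(0) + (2) − (-1) = 3
So the dimensions are [M² L⁻¹ T³].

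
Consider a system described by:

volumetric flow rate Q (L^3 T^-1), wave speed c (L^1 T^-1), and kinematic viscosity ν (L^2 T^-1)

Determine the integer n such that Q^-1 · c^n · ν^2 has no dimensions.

-1

Balance the L exponent: (1)·n from c, plus −(3) + 2·(2) = 1 from the rest, must sum to zero.
n + 1 = 0, so n = -1.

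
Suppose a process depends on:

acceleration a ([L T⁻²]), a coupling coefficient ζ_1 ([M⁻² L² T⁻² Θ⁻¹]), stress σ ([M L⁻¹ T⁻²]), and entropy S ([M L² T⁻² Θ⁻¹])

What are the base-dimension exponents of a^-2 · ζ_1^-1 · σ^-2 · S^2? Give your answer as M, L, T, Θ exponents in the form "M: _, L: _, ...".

Collect each base-dimension exponent across the product:
  M: −2·(0) − (-2) − 2·(1) + 2·(1) = 2
  L: −2·(1) − (2) − 2·(-1) + 2·(2) = 2
  T: −2·(-2) − (-2) − 2·(-2) + 2·(-2) = 6
  Θ: −2·(0) − (-1) − 2·(0) + 2·(-1) = -1
So the dimensions are [M² L² T⁶ Θ⁻¹].

M: 2, L: 2, T: 6, Θ: -1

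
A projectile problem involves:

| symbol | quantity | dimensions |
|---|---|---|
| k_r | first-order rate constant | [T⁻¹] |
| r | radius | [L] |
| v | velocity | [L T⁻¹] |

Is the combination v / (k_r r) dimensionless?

Sum the exponent of each base dimension across the product:
  L: −[k_r]_L − [r]_L + [v]_L = −(0) − (1) + (1) = 0
  T: −[k_r]_T − [r]_T + [v]_T = −(-1) − (0) + (-1) = 0
All base exponents vanish — dimensionless.

yes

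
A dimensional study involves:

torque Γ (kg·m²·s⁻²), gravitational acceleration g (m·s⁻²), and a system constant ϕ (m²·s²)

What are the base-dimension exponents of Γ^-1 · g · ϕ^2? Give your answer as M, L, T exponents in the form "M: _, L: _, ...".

Collect each base-dimension exponent across the product:
  M: −(1) + (0) + 2·(0) = -1
  L: −(2) + (1) + 2·(2) = 3
  T: −(-2) + (-2) + 2·(2) = 4
So the dimensions are [M⁻¹ L³ T⁴].

M: -1, L: 3, T: 4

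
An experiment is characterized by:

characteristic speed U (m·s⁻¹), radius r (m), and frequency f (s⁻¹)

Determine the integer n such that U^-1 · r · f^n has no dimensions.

1

Balance the T exponent: (-1)·n from f, plus −(-1) + (0) = 1 from the rest, must sum to zero.
−n + 1 = 0, so n = 1.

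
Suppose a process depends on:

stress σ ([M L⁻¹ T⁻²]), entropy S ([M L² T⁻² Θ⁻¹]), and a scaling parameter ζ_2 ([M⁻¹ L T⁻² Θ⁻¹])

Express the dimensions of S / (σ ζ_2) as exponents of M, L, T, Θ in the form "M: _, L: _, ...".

M: 1, L: 2, T: 2, Θ: 0

Collect each base-dimension exponent across the product:
  M: −(1) + (1) − (-1) = 1
  L: −(-1) + (2) − (1) = 2
  T: −(-2) + (-2) − (-2) = 2
  Θ: −(0) + (-1) − (-1) = 0
So the dimensions are [M L² T²].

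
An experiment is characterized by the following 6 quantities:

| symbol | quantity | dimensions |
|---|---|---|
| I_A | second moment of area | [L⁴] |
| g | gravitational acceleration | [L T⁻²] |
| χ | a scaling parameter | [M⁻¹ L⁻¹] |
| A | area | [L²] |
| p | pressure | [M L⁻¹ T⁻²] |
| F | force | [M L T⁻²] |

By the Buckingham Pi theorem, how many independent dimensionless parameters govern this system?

3

There are 6 variables and 3 base dimensions (M, L, T).
The dimension matrix has rank 3.
Independent dimensionless groups: 6 − 3 = 3.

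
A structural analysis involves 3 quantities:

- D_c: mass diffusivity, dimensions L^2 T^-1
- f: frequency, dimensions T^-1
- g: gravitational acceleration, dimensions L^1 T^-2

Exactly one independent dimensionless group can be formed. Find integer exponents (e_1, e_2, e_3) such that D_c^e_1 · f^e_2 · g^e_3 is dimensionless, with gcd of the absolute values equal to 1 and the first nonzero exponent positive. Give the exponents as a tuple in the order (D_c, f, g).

L: e_1·(2) + e_2·(0) + e_3·(1) = 0
T: e_1·(-1) + e_2·(-1) + e_3·(-2) = 0
Solving this homogeneous linear system for the smallest-integer solution (first nonzero entry positive) gives (1, 3, -2).

(1, 3, -2)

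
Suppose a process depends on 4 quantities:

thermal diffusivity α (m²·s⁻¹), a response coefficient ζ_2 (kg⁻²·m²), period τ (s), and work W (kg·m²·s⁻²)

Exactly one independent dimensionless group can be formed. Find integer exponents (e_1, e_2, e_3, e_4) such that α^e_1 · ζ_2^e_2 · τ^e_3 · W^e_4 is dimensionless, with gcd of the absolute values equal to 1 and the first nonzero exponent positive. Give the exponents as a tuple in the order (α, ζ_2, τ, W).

(3, -1, -1, -2)

M: e_1·(0) + e_2·(-2) + e_3·(0) + e_4·(1) = 0
L: e_1·(2) + e_2·(2) + e_3·(0) + e_4·(2) = 0
T: e_1·(-1) + e_2·(0) + e_3·(1) + e_4·(-2) = 0
Solving this homogeneous linear system for the smallest-integer solution (first nonzero entry positive) gives (3, -1, -1, -2).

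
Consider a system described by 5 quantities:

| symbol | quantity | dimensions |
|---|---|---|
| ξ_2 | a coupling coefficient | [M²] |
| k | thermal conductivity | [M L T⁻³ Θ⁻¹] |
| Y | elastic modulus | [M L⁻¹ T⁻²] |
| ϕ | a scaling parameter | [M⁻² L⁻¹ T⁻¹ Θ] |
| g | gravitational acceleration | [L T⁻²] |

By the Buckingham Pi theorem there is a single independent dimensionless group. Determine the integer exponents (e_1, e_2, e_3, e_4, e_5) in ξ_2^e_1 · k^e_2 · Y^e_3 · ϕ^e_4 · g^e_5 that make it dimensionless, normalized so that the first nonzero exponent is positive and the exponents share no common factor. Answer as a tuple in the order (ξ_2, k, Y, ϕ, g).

(1, 1, -1, 1, -1)

M: e_1·(2) + e_2·(1) + e_3·(1) + e_4·(-2) + e_5·(0) = 0
L: e_1·(0) + e_2·(1) + e_3·(-1) + e_4·(-1) + e_5·(1) = 0
T: e_1·(0) + e_2·(-3) + e_3·(-2) + e_4·(-1) + e_5·(-2) = 0
Θ: e_1·(0) + e_2·(-1) + e_3·(0) + e_4·(1) + e_5·(0) = 0
Solving this homogeneous linear system for the smallest-integer solution (first nonzero entry positive) gives (1, 1, -1, 1, -1).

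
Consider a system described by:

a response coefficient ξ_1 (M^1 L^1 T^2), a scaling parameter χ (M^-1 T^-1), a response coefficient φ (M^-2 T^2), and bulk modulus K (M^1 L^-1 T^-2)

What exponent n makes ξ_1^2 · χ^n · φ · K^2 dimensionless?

Balance the M exponent: (-1)·n from χ, plus 2·(1) + (-2) + 2·(1) = 2 from the rest, must sum to zero.
−n + 2 = 0, so n = 2.

2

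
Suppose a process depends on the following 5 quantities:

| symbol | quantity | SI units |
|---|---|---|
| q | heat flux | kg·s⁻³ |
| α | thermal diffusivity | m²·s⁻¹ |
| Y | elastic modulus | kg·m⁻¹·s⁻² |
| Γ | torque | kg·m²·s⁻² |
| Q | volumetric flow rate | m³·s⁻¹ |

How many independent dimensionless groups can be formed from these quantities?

There are 5 variables and 3 base dimensions (M, L, T).
The dimension matrix has rank 3.
Independent dimensionless groups: 5 − 3 = 2.

2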